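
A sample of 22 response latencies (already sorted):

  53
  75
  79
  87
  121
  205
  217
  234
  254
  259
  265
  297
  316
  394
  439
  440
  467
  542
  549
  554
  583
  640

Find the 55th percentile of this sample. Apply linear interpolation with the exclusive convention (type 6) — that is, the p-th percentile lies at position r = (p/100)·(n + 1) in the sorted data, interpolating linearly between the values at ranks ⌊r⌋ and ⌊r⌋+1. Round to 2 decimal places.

n = 22.
r = (55/100)·(22 + 1) = 12.65.
Rank 12 is 297 and rank 13 is 316.
Interpolate: 297 + 0.65·(316 − 297) = 297 + 0.65·19 = 309.35.

309.35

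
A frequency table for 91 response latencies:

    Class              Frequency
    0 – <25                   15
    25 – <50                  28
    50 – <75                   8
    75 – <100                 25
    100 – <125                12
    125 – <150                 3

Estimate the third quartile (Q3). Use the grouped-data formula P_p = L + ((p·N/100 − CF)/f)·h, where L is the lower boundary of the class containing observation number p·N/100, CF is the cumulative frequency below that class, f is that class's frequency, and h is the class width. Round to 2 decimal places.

92.25

N = 91; target position k = 75/100 · 91 = 68.25.
Cumulative frequencies: 15, 43, 51, 76, 88, 91.
Observation 68.25 falls in the class 75 – <100.
L = 75, CF = 51, f = 25, h = 25.
P75 = 75 + ((68.25 − 51)/25)·25 = 75 + 17.25 = 92.25.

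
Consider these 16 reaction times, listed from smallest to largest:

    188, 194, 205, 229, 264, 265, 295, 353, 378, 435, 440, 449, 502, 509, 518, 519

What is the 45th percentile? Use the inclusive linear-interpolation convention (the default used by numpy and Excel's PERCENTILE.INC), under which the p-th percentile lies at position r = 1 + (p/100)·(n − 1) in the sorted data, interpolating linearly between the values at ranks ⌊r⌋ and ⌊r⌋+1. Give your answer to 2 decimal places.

n = 16.
r = 1 + (45/100)·(16 − 1) = 1 + 6.75 = 7.75.
Rank 7 is 295 and rank 8 is 353.
Interpolate: 295 + 0.75·(353 − 295) = 295 + 0.75·58 = 338.5.

338.50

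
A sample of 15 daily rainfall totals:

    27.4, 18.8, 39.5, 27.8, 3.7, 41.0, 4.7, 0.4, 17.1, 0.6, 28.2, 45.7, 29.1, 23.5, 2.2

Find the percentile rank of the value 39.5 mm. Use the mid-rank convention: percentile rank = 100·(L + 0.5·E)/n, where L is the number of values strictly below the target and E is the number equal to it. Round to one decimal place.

Sorted: 0.4, 0.6, 2.2, 3.7, 4.7, 17.1, 18.8, 23.5, 27.4, 27.8, 28.2, 29.1, 39.5, 41.0, 45.7.
Count below 39.5: L = 12; count equal: E = 1; n = 15.
Percentile rank = 100·(12 + 0.5·1)/15 = 100·12.5/15 = 83.33.

83.3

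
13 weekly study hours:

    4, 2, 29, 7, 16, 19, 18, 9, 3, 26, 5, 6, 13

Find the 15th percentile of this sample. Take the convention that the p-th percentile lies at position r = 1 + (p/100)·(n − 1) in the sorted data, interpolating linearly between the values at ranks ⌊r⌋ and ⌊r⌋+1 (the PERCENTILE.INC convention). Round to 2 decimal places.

3.80

Sorted: 2, 3, 4, 5, 6, 7, 9, 13, 16, 18, 19, 26, 29.
n = 13.
r = 1 + (15/100)·(13 − 1) = 1 + 1.8 = 2.8.
Rank 2 is 3 and rank 3 is 4.
Interpolate: 3 + 0.8·(4 − 3) = 3 + 0.8·1 = 3.8.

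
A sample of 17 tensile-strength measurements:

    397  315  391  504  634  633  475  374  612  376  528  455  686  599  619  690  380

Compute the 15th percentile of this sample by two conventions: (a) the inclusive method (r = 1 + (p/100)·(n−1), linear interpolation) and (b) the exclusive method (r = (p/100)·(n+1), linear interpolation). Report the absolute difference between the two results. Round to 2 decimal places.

2.20

Sorted: 315, 374, 376, 380, 391, 397, 455, 475, 504, 528, 599, 612, 619, 633, 634, 686, 690.
n = 17.
(a) r = 3.4; between ranks 3 (376) and 4 (380): 377.6.
(b) r = 2.7; between ranks 2 (374) and 3 (376): 375.4.
|377.6 − 375.4| = 2.2.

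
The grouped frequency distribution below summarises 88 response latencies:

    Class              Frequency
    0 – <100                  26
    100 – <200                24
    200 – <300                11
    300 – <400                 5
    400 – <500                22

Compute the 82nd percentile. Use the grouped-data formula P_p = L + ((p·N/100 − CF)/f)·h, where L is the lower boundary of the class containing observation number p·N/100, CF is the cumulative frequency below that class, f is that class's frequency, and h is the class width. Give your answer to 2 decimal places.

N = 88; target position k = 82/100 · 88 = 72.16.
Cumulative frequencies: 26, 50, 61, 66, 88.
Observation 72.16 falls in the class 400 – <500.
L = 400, CF = 66, f = 22, h = 100.
P82 = 400 + ((72.16 − 66)/22)·100 = 400 + 28 = 428.

428.00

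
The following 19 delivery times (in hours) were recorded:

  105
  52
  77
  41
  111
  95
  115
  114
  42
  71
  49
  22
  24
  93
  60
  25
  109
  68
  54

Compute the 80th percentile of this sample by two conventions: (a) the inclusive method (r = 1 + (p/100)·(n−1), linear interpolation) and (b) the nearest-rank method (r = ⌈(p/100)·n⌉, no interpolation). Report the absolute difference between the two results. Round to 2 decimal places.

2.40

Sorted: 22, 24, 25, 41, 42, 49, 52, 54, 60, 68, 71, 77, 93, 95, 105, 109, 111, 114, 115.
n = 19.
(a) r = 15.4; between ranks 15 (105) and 16 (109): 106.6.
(b) the nearest-rank method: rank 16 → 109.
|106.6 − 109| = 2.4.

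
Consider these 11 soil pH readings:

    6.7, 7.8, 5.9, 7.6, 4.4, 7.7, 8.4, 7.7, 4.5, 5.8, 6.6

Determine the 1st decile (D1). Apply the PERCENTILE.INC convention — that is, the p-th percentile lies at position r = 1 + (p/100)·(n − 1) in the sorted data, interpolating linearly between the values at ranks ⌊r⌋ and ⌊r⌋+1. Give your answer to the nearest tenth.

Sorted: 4.4, 4.5, 5.8, 5.9, 6.6, 6.7, 7.6, 7.7, 7.7, 7.8, 8.4.
n = 11.
r = 1 + (10/100)·(11 − 1) = 1 + 1 = 2.
r is an integer, so P10 is the value at rank 2: 4.5.

4.5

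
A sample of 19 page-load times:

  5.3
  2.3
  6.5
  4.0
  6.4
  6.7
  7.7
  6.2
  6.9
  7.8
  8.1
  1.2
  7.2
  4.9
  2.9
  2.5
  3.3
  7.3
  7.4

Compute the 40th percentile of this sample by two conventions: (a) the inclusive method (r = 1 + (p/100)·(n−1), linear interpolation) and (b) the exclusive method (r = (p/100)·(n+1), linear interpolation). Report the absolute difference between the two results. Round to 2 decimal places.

0.18

Sorted: 1.2, 2.3, 2.5, 2.9, 3.3, 4.0, 4.9, 5.3, 6.2, 6.4, 6.5, 6.7, 6.9, 7.2, 7.3, 7.4, 7.7, 7.8, 8.1.
n = 19.
(a) r = 8.2; between ranks 8 (5.3) and 9 (6.2): 5.48.
(b) r = 8 → value at rank 8 = 5.3.
|5.48 − 5.3| = 0.18.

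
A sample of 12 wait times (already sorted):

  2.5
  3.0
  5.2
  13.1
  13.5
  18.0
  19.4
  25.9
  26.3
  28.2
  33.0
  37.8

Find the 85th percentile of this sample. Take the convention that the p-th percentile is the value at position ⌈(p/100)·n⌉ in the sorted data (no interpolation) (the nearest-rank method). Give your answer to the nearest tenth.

n = 12.
Position = ⌈85/100 · 12⌉ = ⌈10.2⌉ = 11.
The value at rank 11 is 33.0.

33.0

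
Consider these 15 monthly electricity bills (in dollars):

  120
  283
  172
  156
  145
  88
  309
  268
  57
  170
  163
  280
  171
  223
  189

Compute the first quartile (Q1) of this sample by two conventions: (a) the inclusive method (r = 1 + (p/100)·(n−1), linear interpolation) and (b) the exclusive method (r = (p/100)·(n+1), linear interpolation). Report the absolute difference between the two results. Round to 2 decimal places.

5.50

Sorted: 57, 88, 120, 145, 156, 163, 170, 171, 172, 189, 223, 268, 280, 283, 309.
n = 15.
(a) r = 4.5; between ranks 4 (145) and 5 (156): 150.5.
(b) r = 4 → value at rank 4 = 145.
|150.5 − 145| = 5.5.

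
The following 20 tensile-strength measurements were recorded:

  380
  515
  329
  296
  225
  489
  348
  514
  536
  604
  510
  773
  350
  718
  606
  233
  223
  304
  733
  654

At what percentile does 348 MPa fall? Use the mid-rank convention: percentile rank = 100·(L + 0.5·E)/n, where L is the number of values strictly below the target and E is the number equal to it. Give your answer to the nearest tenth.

Sorted: 223, 225, 233, 296, 304, 329, 348, 350, 380, 489, 510, 514, 515, 536, 604, 606, 654, 718, 733, 773.
Count below 348: L = 6; count equal: E = 1; n = 20.
Percentile rank = 100·(6 + 0.5·1)/20 = 100·6.5/20 = 32.5.

32.5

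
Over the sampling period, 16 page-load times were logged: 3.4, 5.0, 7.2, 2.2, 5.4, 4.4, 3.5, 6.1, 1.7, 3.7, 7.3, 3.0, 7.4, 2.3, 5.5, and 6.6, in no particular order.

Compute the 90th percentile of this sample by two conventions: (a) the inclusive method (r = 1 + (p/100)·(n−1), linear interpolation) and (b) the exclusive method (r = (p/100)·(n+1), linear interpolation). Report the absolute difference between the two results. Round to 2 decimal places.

0.08

Sorted: 1.7, 2.2, 2.3, 3.0, 3.4, 3.5, 3.7, 4.4, 5.0, 5.4, 5.5, 6.1, 6.6, 7.2, 7.3, 7.4.
n = 16.
(a) r = 14.5; between ranks 14 (7.2) and 15 (7.3): 7.25.
(b) r = 15.3; between ranks 15 (7.3) and 16 (7.4): 7.33.
|7.25 − 7.33| = 0.08.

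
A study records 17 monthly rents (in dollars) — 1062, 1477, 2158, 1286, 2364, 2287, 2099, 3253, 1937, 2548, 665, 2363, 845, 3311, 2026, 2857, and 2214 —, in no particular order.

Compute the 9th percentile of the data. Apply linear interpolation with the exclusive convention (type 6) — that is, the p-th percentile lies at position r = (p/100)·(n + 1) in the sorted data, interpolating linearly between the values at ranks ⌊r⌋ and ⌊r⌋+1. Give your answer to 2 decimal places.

776.60

Sorted: 665, 845, 1062, 1286, 1477, 1937, 2026, 2099, 2158, 2214, 2287, 2363, 2364, 2548, 2857, 3253, 3311.
n = 17.
r = (9/100)·(17 + 1) = 1.62.
Rank 1 is 665 and rank 2 is 845.
Interpolate: 665 + 0.62·(845 − 665) = 665 + 0.62·180 = 776.6.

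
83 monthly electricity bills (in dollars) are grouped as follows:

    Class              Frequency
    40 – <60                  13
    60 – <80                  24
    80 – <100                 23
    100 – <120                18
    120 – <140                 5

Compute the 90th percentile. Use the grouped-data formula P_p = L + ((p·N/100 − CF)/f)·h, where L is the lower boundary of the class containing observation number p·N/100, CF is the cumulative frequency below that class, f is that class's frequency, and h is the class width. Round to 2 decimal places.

N = 83; target position k = 90/100 · 83 = 74.7.
Cumulative frequencies: 13, 37, 60, 78, 83.
Observation 74.7 falls in the class 100 – <120.
L = 100, CF = 60, f = 18, h = 20.
P90 = 100 + ((74.7 − 60)/18)·20 = 100 + 16.3333 = 116.333.

116.33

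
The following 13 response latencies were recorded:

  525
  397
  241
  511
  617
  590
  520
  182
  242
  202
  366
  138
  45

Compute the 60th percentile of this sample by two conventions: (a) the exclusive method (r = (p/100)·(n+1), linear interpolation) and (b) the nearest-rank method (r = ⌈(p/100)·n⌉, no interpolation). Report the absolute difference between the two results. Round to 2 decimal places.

45.60

Sorted: 45, 138, 182, 202, 241, 242, 366, 397, 511, 520, 525, 590, 617.
n = 13.
(a) r = 8.4; between ranks 8 (397) and 9 (511): 442.6.
(b) the nearest-rank method: rank 8 → 397.
|442.6 − 397| = 45.6.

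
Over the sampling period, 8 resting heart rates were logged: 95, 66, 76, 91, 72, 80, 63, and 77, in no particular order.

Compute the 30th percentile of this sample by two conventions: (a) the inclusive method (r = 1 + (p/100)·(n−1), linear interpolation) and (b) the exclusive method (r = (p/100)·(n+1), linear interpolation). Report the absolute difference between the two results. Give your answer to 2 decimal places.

2.20

Sorted: 63, 66, 72, 76, 77, 80, 91, 95.
n = 8.
(a) r = 3.1; between ranks 3 (72) and 4 (76): 72.4.
(b) r = 2.7; between ranks 2 (66) and 3 (72): 70.2.
|72.4 − 70.2| = 2.2.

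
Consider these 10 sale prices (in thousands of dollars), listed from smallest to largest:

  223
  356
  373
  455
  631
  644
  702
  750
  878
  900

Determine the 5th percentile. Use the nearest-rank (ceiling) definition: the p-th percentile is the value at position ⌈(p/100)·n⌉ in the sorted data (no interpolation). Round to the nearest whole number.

223

n = 10.
Position = ⌈5/100 · 10⌉ = ⌈0.5⌉ = 1.
The value at rank 1 is 223.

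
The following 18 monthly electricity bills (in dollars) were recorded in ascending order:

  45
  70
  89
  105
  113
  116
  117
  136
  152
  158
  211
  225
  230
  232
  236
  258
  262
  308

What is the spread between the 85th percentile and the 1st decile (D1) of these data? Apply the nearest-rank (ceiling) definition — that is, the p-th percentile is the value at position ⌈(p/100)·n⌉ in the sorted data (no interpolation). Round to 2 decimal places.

188.00

n = 18.
P10: rank ⌈10/100·18⌉ = 2 → 70.
P85: rank ⌈85/100·18⌉ = 16 → 258.
Difference: 258 − 70 = 188.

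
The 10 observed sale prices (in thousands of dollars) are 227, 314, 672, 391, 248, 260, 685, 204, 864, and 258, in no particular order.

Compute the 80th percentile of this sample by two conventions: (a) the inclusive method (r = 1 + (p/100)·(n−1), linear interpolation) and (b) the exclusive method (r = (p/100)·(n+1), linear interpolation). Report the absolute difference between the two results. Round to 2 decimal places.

Sorted: 204, 227, 248, 258, 260, 314, 391, 672, 685, 864.
n = 10.
(a) r = 8.2; between ranks 8 (672) and 9 (685): 674.6.
(b) r = 8.8; between ranks 8 (672) and 9 (685): 682.4.
|674.6 − 682.4| = 7.8.

7.80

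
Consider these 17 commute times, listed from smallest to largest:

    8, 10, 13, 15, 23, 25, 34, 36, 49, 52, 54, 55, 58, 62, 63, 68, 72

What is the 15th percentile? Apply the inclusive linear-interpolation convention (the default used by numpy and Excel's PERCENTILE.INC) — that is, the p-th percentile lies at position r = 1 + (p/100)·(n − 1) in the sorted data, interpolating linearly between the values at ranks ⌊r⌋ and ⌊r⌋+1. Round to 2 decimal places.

n = 17.
r = 1 + (15/100)·(17 − 1) = 1 + 2.4 = 3.4.
Rank 3 is 13 and rank 4 is 15.
Interpolate: 13 + 0.4·(15 − 13) = 13 + 0.4·2 = 13.8.

13.80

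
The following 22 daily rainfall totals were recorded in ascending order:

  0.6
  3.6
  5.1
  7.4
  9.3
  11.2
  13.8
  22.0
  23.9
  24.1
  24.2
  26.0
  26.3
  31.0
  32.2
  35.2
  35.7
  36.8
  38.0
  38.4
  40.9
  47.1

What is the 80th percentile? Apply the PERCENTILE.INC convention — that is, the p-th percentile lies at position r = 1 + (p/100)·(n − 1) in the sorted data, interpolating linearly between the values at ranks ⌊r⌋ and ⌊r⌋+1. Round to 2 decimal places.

n = 22.
r = 1 + (80/100)·(22 − 1) = 1 + 16.8 = 17.8.
Rank 17 is 35.7 and rank 18 is 36.8.
Interpolate: 35.7 + 0.8·(36.8 − 35.7) = 35.7 + 0.8·1.1 = 36.58.

36.58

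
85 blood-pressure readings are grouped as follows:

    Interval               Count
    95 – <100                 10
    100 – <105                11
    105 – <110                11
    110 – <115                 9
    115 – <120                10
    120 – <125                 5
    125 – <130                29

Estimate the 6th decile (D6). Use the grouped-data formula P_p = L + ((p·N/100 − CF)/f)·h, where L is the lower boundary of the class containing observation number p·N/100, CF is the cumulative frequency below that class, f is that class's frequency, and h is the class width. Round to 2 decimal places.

N = 85; target position k = 60/100 · 85 = 51.
Cumulative frequencies: 10, 21, 32, 41, 51, 56, 85.
Observation 51 falls in the class 115 – <120.
L = 115, CF = 41, f = 10, h = 5.
P60 = 115 + ((51 − 41)/10)·5 = 115 + 5 = 120.

120.00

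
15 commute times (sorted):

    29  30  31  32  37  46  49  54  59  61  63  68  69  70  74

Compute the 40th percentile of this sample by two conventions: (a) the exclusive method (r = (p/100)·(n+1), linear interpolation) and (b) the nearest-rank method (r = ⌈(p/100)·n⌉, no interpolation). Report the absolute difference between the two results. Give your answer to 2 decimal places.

1.20

n = 15.
(a) r = 6.4; between ranks 6 (46) and 7 (49): 47.2.
(b) the nearest-rank method: rank 6 → 46.
|47.2 − 46| = 1.2.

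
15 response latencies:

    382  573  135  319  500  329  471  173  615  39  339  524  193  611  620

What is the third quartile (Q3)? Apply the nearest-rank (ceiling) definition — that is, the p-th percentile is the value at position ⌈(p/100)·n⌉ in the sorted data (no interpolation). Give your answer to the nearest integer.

Sorted: 39, 135, 173, 193, 319, 329, 339, 382, 471, 500, 524, 573, 611, 615, 620.
n = 15.
Position = ⌈75/100 · 15⌉ = ⌈11.25⌉ = 12.
The value at rank 12 is 573.

573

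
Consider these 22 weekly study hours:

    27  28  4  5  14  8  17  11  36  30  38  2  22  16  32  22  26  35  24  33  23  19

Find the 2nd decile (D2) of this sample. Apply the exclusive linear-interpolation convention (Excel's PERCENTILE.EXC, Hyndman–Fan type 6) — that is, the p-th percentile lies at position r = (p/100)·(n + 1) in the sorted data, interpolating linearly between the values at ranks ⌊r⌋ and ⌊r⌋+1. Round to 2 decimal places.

9.80

Sorted: 2, 4, 5, 8, 11, 14, 16, 17, 19, 22, 22, 23, 24, 26, 27, 28, 30, 32, 33, 35, 36, 38.
n = 22.
r = (20/100)·(22 + 1) = 4.6.
Rank 4 is 8 and rank 5 is 11.
Interpolate: 8 + 0.6·(11 − 8) = 8 + 0.6·3 = 9.8.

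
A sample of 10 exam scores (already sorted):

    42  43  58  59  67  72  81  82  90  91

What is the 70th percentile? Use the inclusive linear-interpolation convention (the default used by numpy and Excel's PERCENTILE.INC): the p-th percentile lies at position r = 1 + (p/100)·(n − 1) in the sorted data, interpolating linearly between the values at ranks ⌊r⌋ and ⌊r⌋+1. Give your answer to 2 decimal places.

n = 10.
r = 1 + (70/100)·(10 − 1) = 1 + 6.3 = 7.3.
Rank 7 is 81 and rank 8 is 82.
Interpolate: 81 + 0.3·(82 − 81) = 81 + 0.3·1 = 81.3.

81.30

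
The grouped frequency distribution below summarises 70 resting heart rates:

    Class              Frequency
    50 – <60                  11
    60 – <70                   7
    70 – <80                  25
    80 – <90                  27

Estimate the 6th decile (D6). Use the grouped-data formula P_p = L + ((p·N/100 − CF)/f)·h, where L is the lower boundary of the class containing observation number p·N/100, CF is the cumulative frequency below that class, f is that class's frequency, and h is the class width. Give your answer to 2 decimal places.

N = 70; target position k = 60/100 · 70 = 42.
Cumulative frequencies: 11, 18, 43, 70.
Observation 42 falls in the class 70 – <80.
L = 70, CF = 18, f = 25, h = 10.
P60 = 70 + ((42 − 18)/25)·10 = 70 + 9.6 = 79.6.

79.60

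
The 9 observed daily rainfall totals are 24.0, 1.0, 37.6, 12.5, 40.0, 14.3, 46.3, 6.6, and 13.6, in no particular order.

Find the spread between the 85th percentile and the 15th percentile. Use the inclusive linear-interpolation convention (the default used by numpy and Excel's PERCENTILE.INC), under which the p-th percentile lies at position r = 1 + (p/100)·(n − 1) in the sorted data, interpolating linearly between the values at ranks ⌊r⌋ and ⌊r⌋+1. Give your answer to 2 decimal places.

31.74

Sorted: 1.0, 6.6, 12.5, 13.6, 14.3, 24.0, 37.6, 40.0, 46.3.
n = 9.
P15: r = 2.2; ranks 2–3 are 6.6, 12.5; interpolating gives 7.78.
P85: r = 7.8; ranks 7–8 are 37.6, 40.0; interpolating gives 39.52.
Difference: 39.52 − 7.78 = 31.74.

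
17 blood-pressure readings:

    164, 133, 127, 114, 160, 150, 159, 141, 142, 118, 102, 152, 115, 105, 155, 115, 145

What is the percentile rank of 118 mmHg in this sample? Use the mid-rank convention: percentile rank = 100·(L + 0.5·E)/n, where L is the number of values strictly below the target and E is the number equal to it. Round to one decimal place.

Sorted: 102, 105, 114, 115, 115, 118, 127, 133, 141, 142, 145, 150, 152, 155, 159, 160, 164.
Count below 118: L = 5; count equal: E = 1; n = 17.
Percentile rank = 100·(5 + 0.5·1)/17 = 100·5.5/17 = 32.35.

32.4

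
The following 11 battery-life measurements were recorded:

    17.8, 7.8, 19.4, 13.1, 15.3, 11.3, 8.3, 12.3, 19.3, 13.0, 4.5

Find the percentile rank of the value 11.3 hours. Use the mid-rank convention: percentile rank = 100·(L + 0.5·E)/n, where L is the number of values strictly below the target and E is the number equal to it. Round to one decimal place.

31.8

Sorted: 4.5, 7.8, 8.3, 11.3, 12.3, 13.0, 13.1, 15.3, 17.8, 19.3, 19.4.
Count below 11.3: L = 3; count equal: E = 1; n = 11.
Percentile rank = 100·(3 + 0.5·1)/11 = 100·3.5/11 = 31.82.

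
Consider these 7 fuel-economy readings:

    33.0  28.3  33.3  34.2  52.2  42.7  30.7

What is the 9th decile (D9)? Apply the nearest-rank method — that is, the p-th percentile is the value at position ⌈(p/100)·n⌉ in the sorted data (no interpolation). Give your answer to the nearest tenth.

Sorted: 28.3, 30.7, 33.0, 33.3, 34.2, 42.7, 52.2.
n = 7.
Position = ⌈90/100 · 7⌉ = ⌈6.3⌉ = 7.
The value at rank 7 is 52.2.

52.2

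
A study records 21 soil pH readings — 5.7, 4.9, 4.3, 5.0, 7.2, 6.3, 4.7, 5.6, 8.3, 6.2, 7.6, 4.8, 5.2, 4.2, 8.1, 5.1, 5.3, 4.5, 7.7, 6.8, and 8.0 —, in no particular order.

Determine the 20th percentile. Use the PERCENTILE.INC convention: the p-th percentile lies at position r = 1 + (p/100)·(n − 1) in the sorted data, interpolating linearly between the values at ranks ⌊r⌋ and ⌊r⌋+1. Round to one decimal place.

4.8

Sorted: 4.2, 4.3, 4.5, 4.7, 4.8, 4.9, 5.0, 5.1, 5.2, 5.3, 5.6, 5.7, 6.2, 6.3, 6.8, 7.2, 7.6, 7.7, 8.0, 8.1, 8.3.
n = 21.
r = 1 + (20/100)·(21 − 1) = 1 + 4 = 5.
r is an integer, so P20 is the value at rank 5: 4.8.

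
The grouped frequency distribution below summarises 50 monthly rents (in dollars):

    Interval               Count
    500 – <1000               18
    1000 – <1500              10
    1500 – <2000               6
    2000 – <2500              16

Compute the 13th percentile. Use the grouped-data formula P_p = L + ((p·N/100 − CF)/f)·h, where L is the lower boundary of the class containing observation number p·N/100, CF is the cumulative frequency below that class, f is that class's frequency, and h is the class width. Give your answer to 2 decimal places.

680.56

N = 50; target position k = 13/100 · 50 = 6.5.
Cumulative frequencies: 18, 28, 34, 50.
Observation 6.5 falls in the class 500 – <1000.
L = 500, CF = 0, f = 18, h = 500.
P13 = 500 + ((6.5 − 0)/18)·500 = 500 + 180.556 = 680.556.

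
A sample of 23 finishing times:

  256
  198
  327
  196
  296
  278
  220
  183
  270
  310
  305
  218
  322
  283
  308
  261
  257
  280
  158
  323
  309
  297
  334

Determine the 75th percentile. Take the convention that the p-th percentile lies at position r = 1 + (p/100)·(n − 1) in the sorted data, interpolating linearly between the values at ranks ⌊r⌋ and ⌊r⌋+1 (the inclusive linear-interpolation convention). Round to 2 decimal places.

Sorted: 158, 183, 196, 198, 218, 220, 256, 257, 261, 270, 278, 280, 283, 296, 297, 305, 308, 309, 310, 322, 323, 327, 334.
n = 23.
r = 1 + (75/100)·(23 − 1) = 1 + 16.5 = 17.5.
Rank 17 is 308 and rank 18 is 309.
Interpolate: 308 + 0.5·(309 − 308) = 308 + 0.5·1 = 308.5.

308.50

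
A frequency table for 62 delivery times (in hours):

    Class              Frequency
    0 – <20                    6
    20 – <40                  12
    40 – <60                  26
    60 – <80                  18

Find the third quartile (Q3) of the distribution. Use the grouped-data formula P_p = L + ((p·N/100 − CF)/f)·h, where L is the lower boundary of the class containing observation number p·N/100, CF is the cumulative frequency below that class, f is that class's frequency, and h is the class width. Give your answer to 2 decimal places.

62.78

N = 62; target position k = 75/100 · 62 = 46.5.
Cumulative frequencies: 6, 18, 44, 62.
Observation 46.5 falls in the class 60 – <80.
L = 60, CF = 44, f = 18, h = 20.
P75 = 60 + ((46.5 − 44)/18)·20 = 60 + 2.77778 = 62.7778.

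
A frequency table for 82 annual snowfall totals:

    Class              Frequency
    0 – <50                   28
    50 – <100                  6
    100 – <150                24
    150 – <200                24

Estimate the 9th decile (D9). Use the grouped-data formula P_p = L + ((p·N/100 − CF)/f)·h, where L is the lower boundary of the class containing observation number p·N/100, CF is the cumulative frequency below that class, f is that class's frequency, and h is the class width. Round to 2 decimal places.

N = 82; target position k = 90/100 · 82 = 73.8.
Cumulative frequencies: 28, 34, 58, 82.
Observation 73.8 falls in the class 150 – <200.
L = 150, CF = 58, f = 24, h = 50.
P90 = 150 + ((73.8 − 58)/24)·50 = 150 + 32.9167 = 182.917.

182.92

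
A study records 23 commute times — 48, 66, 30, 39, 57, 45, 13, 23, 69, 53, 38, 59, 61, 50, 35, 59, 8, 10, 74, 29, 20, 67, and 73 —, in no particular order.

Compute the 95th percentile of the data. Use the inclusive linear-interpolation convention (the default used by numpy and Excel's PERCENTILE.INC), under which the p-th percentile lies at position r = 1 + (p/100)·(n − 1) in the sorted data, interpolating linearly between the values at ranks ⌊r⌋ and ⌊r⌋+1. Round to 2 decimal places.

Sorted: 8, 10, 13, 20, 23, 29, 30, 35, 38, 39, 45, 48, 50, 53, 57, 59, 59, 61, 66, 67, 69, 73, 74.
n = 23.
r = 1 + (95/100)·(23 − 1) = 1 + 20.9 = 21.9.
Rank 21 is 69 and rank 22 is 73.
Interpolate: 69 + 0.9·(73 − 69) = 69 + 0.9·4 = 72.6.

72.60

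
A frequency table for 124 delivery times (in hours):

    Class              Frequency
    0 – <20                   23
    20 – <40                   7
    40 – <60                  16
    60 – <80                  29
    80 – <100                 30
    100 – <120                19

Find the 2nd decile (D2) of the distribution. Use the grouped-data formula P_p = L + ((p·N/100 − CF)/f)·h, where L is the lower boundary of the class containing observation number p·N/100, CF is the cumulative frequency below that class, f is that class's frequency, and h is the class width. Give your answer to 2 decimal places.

N = 124; target position k = 20/100 · 124 = 24.8.
Cumulative frequencies: 23, 30, 46, 75, 105, 124.
Observation 24.8 falls in the class 20 – <40.
L = 20, CF = 23, f = 7, h = 20.
P20 = 20 + ((24.8 − 23)/7)·20 = 20 + 5.14286 = 25.1429.

25.14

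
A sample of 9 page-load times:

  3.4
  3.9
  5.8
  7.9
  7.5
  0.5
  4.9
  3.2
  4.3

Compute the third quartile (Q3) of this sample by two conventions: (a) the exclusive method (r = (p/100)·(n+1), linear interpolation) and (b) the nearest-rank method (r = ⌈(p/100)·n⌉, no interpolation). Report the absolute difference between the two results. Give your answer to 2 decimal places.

Sorted: 0.5, 3.2, 3.4, 3.9, 4.3, 4.9, 5.8, 7.5, 7.9.
n = 9.
(a) r = 7.5; between ranks 7 (5.8) and 8 (7.5): 6.65.
(b) the nearest-rank method: rank 7 → 5.8.
|6.65 − 5.8| = 0.85.

0.85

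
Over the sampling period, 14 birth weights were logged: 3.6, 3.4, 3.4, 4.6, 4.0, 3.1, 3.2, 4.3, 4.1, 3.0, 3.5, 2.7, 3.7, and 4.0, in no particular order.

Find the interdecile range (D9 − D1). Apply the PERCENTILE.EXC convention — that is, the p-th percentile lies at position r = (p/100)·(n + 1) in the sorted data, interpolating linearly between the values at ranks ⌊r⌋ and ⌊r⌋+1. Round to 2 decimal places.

1.60

Sorted: 2.7, 3.0, 3.1, 3.2, 3.4, 3.4, 3.5, 3.6, 3.7, 4.0, 4.0, 4.1, 4.3, 4.6.
n = 14.
P10: r = 1.5; ranks 1–2 are 2.7, 3.0; interpolating gives 2.85.
P90: r = 13.5; ranks 13–14 are 4.3, 4.6; interpolating gives 4.45.
Difference: 4.45 − 2.85 = 1.6.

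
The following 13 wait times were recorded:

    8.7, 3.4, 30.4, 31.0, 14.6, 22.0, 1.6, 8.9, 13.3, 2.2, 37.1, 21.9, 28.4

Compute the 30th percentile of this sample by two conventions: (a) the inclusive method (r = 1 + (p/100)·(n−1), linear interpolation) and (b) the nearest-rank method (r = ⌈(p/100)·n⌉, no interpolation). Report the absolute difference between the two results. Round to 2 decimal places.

Sorted: 1.6, 2.2, 3.4, 8.7, 8.9, 13.3, 14.6, 21.9, 22.0, 28.4, 30.4, 31.0, 37.1.
n = 13.
(a) r = 4.6; between ranks 4 (8.7) and 5 (8.9): 8.82.
(b) the nearest-rank method: rank 4 → 8.7.
|8.82 − 8.7| = 0.12.

0.12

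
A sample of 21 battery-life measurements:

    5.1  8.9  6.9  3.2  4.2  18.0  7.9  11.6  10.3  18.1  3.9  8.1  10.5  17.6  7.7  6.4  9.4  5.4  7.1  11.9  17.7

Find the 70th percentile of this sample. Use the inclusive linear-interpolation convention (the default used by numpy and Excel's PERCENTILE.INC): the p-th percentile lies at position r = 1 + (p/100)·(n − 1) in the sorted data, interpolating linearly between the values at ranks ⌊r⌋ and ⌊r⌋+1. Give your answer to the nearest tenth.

10.5

Sorted: 3.2, 3.9, 4.2, 5.1, 5.4, 6.4, 6.9, 7.1, 7.7, 7.9, 8.1, 8.9, 9.4, 10.3, 10.5, 11.6, 11.9, 17.6, 17.7, 18.0, 18.1.
n = 21.
r = 1 + (70/100)·(21 − 1) = 1 + 14 = 15.
r is an integer, so P70 is the value at rank 15: 10.5.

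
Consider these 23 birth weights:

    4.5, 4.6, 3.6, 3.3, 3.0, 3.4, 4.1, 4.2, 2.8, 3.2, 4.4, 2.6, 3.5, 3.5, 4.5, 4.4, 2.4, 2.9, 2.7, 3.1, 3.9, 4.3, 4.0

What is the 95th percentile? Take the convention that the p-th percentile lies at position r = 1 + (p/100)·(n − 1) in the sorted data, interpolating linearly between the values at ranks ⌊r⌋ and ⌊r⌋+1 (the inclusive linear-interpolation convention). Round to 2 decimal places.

Sorted: 2.4, 2.6, 2.7, 2.8, 2.9, 3.0, 3.1, 3.2, 3.3, 3.4, 3.5, 3.5, 3.6, 3.9, 4.0, 4.1, 4.2, 4.3, 4.4, 4.4, 4.5, 4.5, 4.6.
n = 23.
r = 1 + (95/100)·(23 − 1) = 1 + 20.9 = 21.9.
Rank 21 is 4.5 and rank 22 is 4.5.
Interpolate: 4.5 + 0.9·(4.5 − 4.5) = 4.5 + 0.9·0 = 4.5.

4.50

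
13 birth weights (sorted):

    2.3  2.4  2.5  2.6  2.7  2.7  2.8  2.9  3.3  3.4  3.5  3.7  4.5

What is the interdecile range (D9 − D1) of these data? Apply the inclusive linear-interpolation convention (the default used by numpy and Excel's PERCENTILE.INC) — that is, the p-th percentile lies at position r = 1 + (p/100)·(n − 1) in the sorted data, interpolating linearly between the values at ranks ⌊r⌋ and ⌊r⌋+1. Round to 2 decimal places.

1.24

n = 13.
P10: r = 2.2; ranks 2–3 are 2.4, 2.5; interpolating gives 2.42.
P90: r = 11.8; ranks 11–12 are 3.5, 3.7; interpolating gives 3.66.
Difference: 3.66 − 2.42 = 1.24.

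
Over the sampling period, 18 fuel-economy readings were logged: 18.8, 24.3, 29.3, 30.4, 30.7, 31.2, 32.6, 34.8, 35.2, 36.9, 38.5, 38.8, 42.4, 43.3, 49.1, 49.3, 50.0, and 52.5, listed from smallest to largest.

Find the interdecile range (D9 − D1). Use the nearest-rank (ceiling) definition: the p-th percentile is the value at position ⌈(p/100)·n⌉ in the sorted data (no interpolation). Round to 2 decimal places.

25.70

n = 18.
P10: rank ⌈10/100·18⌉ = 2 → 24.3.
P90: rank ⌈90/100·18⌉ = 17 → 50.
Difference: 50 − 24.3 = 25.7.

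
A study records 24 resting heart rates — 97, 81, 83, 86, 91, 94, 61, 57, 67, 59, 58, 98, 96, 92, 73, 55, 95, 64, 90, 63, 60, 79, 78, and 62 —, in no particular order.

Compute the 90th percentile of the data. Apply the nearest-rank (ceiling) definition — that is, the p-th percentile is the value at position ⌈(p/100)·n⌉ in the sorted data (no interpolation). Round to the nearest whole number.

Sorted: 55, 57, 58, 59, 60, 61, 62, 63, 64, 67, 73, 78, 79, 81, 83, 86, 90, 91, 92, 94, 95, 96, 97, 98.
n = 24.
Position = ⌈90/100 · 24⌉ = ⌈21.6⌉ = 22.
The value at rank 22 is 96.

96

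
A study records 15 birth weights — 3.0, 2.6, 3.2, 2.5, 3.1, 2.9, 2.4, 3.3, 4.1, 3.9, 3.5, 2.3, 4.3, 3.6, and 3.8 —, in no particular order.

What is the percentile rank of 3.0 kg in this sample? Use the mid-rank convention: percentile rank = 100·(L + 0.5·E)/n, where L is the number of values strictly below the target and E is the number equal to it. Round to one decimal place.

Sorted: 2.3, 2.4, 2.5, 2.6, 2.9, 3.0, 3.1, 3.2, 3.3, 3.5, 3.6, 3.8, 3.9, 4.1, 4.3.
Count below 3.0: L = 5; count equal: E = 1; n = 15.
Percentile rank = 100·(5 + 0.5·1)/15 = 100·5.5/15 = 36.67.

36.7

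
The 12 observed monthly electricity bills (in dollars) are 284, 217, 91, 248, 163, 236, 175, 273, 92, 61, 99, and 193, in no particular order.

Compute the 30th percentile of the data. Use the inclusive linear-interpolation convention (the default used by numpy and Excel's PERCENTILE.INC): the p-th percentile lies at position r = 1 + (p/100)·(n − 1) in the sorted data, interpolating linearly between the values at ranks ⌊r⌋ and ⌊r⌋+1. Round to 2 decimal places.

Sorted: 61, 91, 92, 99, 163, 175, 193, 217, 236, 248, 273, 284.
n = 12.
r = 1 + (30/100)·(12 − 1) = 1 + 3.3 = 4.3.
Rank 4 is 99 and rank 5 is 163.
Interpolate: 99 + 0.3·(163 − 99) = 99 + 0.3·64 = 118.2.

118.20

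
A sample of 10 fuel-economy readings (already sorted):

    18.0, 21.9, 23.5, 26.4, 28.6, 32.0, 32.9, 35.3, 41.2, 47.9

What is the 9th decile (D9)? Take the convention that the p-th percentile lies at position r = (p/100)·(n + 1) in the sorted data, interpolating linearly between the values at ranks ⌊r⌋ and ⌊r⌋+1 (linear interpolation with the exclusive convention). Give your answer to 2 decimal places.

n = 10.
r = (90/100)·(10 + 1) = 9.9.
Rank 9 is 41.2 and rank 10 is 47.9.
Interpolate: 41.2 + 0.9·(47.9 − 41.2) = 41.2 + 0.9·6.7 = 47.23.

47.23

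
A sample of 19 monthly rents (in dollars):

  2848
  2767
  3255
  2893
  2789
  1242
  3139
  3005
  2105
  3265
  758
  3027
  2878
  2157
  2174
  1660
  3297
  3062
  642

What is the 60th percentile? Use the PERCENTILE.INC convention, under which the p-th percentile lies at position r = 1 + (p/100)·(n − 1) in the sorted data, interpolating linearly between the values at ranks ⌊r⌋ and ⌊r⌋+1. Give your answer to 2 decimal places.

2890.00

Sorted: 642, 758, 1242, 1660, 2105, 2157, 2174, 2767, 2789, 2848, 2878, 2893, 3005, 3027, 3062, 3139, 3255, 3265, 3297.
n = 19.
r = 1 + (60/100)·(19 − 1) = 1 + 10.8 = 11.8.
Rank 11 is 2878 and rank 12 is 2893.
Interpolate: 2878 + 0.8·(2893 − 2878) = 2878 + 0.8·15 = 2890.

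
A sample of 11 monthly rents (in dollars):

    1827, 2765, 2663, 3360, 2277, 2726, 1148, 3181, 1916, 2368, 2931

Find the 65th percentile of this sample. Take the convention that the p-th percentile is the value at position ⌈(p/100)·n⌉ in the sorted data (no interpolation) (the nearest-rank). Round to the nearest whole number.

Sorted: 1148, 1827, 1916, 2277, 2368, 2663, 2726, 2765, 2931, 3181, 3360.
n = 11.
Position = ⌈65/100 · 11⌉ = ⌈7.15⌉ = 8.
The value at rank 8 is 2765.

2765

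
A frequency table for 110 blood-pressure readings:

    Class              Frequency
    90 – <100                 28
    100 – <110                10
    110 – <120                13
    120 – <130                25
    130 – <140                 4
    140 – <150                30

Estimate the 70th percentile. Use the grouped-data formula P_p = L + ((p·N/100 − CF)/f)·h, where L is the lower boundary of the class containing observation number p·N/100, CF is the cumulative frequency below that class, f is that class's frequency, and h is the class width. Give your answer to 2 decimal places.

132.50

N = 110; target position k = 70/100 · 110 = 77.
Cumulative frequencies: 28, 38, 51, 76, 80, 110.
Observation 77 falls in the class 130 – <140.
L = 130, CF = 76, f = 4, h = 10.
P70 = 130 + ((77 − 76)/4)·10 = 130 + 2.5 = 132.5.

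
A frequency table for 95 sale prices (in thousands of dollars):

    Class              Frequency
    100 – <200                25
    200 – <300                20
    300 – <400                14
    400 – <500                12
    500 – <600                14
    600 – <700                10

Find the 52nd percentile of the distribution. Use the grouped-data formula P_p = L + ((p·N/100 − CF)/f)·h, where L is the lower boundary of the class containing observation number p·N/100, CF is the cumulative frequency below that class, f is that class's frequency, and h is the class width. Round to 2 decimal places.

N = 95; target position k = 52/100 · 95 = 49.4.
Cumulative frequencies: 25, 45, 59, 71, 85, 95.
Observation 49.4 falls in the class 300 – <400.
L = 300, CF = 45, f = 14, h = 100.
P52 = 300 + ((49.4 − 45)/14)·100 = 300 + 31.4286 = 331.429.

331.43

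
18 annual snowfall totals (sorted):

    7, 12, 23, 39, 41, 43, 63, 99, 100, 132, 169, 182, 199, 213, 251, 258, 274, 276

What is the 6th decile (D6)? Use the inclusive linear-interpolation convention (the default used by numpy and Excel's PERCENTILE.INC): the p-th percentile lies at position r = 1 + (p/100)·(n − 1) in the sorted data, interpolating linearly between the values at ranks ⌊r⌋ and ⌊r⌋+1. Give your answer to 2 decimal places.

n = 18.
r = 1 + (60/100)·(18 − 1) = 1 + 10.2 = 11.2.
Rank 11 is 169 and rank 12 is 182.
Interpolate: 169 + 0.2·(182 − 169) = 169 + 0.2·13 = 171.6.

171.60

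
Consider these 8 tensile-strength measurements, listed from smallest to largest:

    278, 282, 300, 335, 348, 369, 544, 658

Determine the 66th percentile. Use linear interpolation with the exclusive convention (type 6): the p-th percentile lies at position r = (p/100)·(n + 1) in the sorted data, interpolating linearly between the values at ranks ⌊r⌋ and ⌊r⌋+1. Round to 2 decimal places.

367.74

n = 8.
r = (66/100)·(8 + 1) = 5.94.
Rank 5 is 348 and rank 6 is 369.
Interpolate: 348 + 0.94·(369 − 348) = 348 + 0.94·21 = 367.74.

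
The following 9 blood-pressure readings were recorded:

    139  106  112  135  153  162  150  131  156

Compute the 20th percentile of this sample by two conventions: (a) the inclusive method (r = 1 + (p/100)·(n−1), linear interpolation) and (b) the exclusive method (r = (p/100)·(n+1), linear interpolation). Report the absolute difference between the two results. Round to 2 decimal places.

Sorted: 106, 112, 131, 135, 139, 150, 153, 156, 162.
n = 9.
(a) r = 2.6; between ranks 2 (112) and 3 (131): 123.4.
(b) r = 2 → value at rank 2 = 112.
|123.4 − 112| = 11.4.

11.40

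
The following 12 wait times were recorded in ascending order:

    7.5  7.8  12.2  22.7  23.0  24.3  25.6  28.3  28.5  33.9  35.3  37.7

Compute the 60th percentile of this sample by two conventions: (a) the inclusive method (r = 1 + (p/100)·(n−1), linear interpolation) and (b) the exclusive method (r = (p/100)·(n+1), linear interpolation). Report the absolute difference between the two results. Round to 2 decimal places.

n = 12.
(a) r = 7.6; between ranks 7 (25.6) and 8 (28.3): 27.22.
(b) r = 7.8; between ranks 7 (25.6) and 8 (28.3): 27.76.
|27.22 − 27.76| = 0.54.

0.54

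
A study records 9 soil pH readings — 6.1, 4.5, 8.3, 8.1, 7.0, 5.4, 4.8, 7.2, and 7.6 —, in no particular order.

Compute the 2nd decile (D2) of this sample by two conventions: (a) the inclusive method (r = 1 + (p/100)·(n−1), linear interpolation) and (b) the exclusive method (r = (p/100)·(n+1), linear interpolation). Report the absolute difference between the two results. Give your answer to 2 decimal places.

0.36

Sorted: 4.5, 4.8, 5.4, 6.1, 7.0, 7.2, 7.6, 8.1, 8.3.
n = 9.
(a) r = 2.6; between ranks 2 (4.8) and 3 (5.4): 5.16.
(b) r = 2 → value at rank 2 = 4.8.
|5.16 − 4.8| = 0.36.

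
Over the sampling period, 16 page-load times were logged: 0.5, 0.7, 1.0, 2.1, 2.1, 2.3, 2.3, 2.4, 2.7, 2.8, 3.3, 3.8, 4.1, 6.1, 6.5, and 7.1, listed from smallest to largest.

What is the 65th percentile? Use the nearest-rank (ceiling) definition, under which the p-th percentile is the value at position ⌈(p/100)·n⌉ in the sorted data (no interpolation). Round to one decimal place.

3.3

n = 16.
Position = ⌈65/100 · 16⌉ = ⌈10.4⌉ = 11.
The value at rank 11 is 3.3.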